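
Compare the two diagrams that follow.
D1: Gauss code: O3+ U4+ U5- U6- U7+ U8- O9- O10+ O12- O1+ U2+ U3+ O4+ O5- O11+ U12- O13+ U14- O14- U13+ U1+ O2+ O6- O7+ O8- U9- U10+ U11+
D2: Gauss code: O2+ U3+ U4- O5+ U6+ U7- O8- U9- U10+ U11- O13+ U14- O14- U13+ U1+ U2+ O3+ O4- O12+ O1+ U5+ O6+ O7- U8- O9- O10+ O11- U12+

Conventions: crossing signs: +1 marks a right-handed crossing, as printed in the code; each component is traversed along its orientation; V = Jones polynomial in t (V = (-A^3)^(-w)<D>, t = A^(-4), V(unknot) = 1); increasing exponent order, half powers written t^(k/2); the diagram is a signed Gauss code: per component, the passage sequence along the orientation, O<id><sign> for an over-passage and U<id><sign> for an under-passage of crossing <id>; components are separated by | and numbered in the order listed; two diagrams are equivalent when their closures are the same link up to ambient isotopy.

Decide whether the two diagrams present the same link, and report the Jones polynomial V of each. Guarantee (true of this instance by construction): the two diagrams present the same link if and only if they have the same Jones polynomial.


equivalent: yes
D1 (bracket A^6; 14 crossings at w = +2): V = 1
V(D2) = 1  (w +2, c 14, <D> = A^6)
key observation: one V(t) for all 2 diagrams — one class (guaranteed)


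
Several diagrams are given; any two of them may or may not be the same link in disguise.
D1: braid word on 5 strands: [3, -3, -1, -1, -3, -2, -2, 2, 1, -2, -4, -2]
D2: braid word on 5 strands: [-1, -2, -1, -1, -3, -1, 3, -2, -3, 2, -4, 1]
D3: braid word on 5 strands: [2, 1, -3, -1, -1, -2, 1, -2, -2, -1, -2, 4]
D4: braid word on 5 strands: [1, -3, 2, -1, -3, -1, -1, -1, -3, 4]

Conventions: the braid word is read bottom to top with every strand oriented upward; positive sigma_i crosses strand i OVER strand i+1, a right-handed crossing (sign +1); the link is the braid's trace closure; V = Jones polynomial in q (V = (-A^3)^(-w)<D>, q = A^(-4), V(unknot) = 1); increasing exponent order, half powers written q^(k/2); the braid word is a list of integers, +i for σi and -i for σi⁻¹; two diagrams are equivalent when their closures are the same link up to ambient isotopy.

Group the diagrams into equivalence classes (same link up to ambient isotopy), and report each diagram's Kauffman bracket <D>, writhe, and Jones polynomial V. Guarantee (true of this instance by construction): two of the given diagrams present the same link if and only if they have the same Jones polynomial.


equivalence classes: {D1, D3} | {D2} | {D4}
D1 (bracket A^-14 - A^-10 + 2A^-6 - A^-2 + A^2 - A^6; 12 crossings at w = -6): V = -q^-6 + q^-5 - q^-4 + 2q^-3 - q^-2 + q^-1
V(D2) = -q^-4 + q^-3 + q^-1  [12 crossings, <D> = A^-14 + A^-6 - A^-2, w = -6]
V(D3) = -q^-6 + q^-5 - q^-4 + 2q^-3 - q^-2 + q^-1  (w -4, c 12, <D> = A^-8 - A^-4 + 2 - A^4 + A^8 - A^12)
V(D4) = q^-8 - 2q^-7 + q^-6 - 2q^-5 + 2q^-4 + q^-2  [10 crossings, <D> = A^-4 + 2A^4 - 2A^8 + A^12 - 2A^16 + A^20, w = -4]
key observation: comparing 4 Jones polynomials yields 3 groups


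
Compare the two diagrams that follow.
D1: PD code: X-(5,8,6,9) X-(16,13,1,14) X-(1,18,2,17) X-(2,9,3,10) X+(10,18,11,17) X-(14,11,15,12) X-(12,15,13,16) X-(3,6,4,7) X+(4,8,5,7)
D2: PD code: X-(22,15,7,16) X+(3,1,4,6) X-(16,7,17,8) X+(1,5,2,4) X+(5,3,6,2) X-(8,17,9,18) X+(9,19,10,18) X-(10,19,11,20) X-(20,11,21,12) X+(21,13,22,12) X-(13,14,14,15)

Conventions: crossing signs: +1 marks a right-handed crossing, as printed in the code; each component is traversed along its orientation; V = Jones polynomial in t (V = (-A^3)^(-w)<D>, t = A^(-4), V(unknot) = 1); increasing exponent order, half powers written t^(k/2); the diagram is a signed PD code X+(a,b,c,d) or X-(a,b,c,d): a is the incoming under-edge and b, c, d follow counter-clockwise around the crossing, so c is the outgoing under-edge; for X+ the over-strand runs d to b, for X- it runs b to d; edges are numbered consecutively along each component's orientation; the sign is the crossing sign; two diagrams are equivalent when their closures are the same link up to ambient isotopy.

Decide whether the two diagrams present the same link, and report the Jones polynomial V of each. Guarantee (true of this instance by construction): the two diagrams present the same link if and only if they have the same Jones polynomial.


equivalent: no
D1 (bracket A^-13 + A^-9 + A^-5 - A^3; 9 crossings at w = -5): V = t^(-9/2) - t^(-5/2) - t^(-3/2) - t^(-1/2)
V(D2) = t^(-7/2) - 2t^(-1/2) - 2t^(1/2) + t^(7/2)  (w -1, c 11, <D> = -A^-17 + 2A^-5 + 2A^-1 - A^11)
key observation: V(t) takes 2 values over 2 diagrams, fixing the grouping


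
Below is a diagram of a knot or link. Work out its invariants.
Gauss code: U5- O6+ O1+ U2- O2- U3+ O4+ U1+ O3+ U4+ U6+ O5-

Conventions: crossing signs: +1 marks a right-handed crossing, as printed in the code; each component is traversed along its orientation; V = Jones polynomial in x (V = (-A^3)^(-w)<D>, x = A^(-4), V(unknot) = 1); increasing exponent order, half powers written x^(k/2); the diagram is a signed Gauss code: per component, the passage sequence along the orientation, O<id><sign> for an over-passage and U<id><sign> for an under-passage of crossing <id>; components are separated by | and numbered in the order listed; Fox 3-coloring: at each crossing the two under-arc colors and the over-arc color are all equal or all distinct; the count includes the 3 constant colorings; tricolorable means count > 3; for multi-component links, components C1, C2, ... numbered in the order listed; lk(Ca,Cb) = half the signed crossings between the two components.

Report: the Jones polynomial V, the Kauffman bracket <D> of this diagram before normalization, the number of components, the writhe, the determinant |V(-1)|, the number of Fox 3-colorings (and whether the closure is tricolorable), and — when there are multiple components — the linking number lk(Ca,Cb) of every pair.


V = x + x^3 - x^4
<D> = -A^-10 + A^-6 + A^2 (w = +2)
1 component over 6 crossings, w = +2
9 Fox colorings among 3^6, |V(-1)| = 3: tricolorable
why: V spans 3 powers of x: at least 3 crossings in any diagram


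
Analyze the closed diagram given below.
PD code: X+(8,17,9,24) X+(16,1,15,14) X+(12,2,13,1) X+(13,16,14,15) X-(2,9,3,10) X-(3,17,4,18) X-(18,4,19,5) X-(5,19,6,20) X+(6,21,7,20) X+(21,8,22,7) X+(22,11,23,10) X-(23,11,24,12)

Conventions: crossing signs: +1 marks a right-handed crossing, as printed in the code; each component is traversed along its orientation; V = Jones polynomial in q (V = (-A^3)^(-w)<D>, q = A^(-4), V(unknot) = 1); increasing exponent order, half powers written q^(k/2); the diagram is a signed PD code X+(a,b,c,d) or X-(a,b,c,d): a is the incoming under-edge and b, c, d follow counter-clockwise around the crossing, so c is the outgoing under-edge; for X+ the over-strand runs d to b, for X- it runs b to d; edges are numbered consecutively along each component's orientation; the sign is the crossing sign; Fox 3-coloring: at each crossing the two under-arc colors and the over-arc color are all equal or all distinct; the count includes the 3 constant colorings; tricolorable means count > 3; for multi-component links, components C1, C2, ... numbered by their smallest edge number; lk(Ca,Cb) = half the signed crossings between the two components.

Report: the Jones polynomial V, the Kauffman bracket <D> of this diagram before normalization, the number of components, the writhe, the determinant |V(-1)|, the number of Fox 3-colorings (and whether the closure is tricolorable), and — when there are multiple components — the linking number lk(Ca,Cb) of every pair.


V(q) = 1 + q + q^2 + q^3
bracket: A^-6 + A^-2 + A^2 + A^6, w = +2
3 components, writhe +2, over 12 crossings
lk(C1,C2) = +1
linking number lk(C1,C3) = 0
lk(C2,C3): 0
det 0, colorings 9 of 3^12 — tricolorable
observation: the span of V is 3, within the link bound 12 + 3 - 1


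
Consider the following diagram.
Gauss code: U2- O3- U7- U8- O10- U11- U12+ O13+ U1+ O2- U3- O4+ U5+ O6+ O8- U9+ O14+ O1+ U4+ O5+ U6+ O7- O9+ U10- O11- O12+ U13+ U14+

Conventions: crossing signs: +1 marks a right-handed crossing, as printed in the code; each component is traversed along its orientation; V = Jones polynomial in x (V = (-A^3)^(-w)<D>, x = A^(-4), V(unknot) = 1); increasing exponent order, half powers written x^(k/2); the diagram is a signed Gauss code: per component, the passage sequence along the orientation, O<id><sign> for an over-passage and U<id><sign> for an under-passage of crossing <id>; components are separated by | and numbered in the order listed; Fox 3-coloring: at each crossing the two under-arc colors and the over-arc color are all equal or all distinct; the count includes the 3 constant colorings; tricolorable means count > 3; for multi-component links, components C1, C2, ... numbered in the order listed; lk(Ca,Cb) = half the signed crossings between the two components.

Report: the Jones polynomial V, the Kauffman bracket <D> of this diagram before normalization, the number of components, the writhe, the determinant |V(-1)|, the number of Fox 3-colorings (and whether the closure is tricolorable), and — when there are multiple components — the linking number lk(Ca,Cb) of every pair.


V = -x^-2 + x^-1 - 1 + 3x - 2x^2 + 3x^3 - 2x^4 + x^5 - x^6
<D> = -A^-18 + A^-14 - 2A^-10 + 3A^-6 - 2A^-2 + 3A^2 - A^6 + A^10 - A^14 (w = +2)
1 component over 14 crossings, w = +2
9 Fox colorings among 3^14, |V(-1)| = 15: tricolorable
why: w = +2 (over 14 crossings) is diagram-only; (-A^3)^(-2) removes it from V


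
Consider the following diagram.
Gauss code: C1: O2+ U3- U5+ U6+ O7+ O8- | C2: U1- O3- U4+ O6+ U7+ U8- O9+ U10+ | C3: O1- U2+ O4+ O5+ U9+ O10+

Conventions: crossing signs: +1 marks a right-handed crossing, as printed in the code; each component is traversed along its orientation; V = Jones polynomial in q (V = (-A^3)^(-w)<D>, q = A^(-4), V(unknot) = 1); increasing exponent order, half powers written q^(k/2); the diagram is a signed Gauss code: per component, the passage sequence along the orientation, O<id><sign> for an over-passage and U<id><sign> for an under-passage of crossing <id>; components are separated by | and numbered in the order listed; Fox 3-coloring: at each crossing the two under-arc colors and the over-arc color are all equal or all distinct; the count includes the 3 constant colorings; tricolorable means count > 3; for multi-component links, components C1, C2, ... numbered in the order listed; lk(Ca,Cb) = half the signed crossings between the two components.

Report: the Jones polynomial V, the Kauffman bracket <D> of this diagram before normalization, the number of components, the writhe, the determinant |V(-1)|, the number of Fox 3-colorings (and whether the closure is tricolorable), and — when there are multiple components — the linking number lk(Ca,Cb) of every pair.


V = q + 2q^3 + q^5
<D> = A^-8 + 2 + A^8 (w = +4)
3 components over 10 crossings, w = +4
lk(C1,C2): 0
lk(C1,C3) = +1
linking number lk(C2,C3) = +1
3 Fox colorings among 3^10, |V(-1)| = 4: not tricolorable
why: the span of V is 4, within the link bound 10 + 3 - 1


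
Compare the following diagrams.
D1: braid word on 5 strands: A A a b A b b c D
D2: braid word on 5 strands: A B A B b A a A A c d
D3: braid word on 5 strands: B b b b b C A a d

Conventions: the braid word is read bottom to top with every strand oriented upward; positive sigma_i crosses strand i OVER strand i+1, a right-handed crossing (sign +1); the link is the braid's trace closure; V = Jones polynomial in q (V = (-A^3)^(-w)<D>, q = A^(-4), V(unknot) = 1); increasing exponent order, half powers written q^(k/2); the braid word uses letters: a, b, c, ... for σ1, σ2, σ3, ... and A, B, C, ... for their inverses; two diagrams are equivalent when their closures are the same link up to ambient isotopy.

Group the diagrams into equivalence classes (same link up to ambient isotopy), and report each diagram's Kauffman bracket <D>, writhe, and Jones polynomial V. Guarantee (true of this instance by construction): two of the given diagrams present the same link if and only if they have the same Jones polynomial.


grouping into links: {D1} | {D2} | {D3}
V(D1) = -q^(-3/2) + q^(-1/2) - 2q^(1/2) + q^(3/2) - 2q^(5/2) + q^(7/2)  (w +1, c 9, <D> = -A^-11 + 2A^-7 - A^-3 + 2A - A^5 + A^9)
D2 (bracket A^-3 + A^5 - A^9 + A^13; 11 crossings at w = -3): V = -q^(-11/2) + q^(-9/2) - q^(-7/2) - q^(-3/2)
V(D3) = -q^(1/2) - q^(3/2) - q^(5/2) + q^(9/2)  (w +3, c 9, <D> = -A^-9 + A^-1 + A^3 + A^7)
key observation: 3 classes among 3 diagrams; unequal V(q) rules out equality


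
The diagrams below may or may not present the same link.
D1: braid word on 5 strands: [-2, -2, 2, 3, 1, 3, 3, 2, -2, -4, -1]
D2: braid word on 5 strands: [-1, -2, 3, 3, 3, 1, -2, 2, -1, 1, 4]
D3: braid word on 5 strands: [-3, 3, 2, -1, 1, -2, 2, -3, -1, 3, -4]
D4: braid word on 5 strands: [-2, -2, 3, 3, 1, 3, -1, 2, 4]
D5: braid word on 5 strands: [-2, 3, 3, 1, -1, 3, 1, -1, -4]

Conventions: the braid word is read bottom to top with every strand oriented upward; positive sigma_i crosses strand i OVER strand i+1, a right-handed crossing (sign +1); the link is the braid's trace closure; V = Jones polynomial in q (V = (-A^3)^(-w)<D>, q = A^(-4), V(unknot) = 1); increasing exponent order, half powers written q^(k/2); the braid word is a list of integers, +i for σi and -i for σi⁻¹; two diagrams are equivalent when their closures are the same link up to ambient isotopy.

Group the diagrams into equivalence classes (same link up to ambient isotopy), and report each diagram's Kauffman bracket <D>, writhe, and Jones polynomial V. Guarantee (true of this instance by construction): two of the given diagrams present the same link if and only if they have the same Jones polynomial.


grouping into links: {D1, D2, D4, D5} | {D3}
V(D1) = -q^(1/2) - q^(3/2) - q^(5/2) + q^(9/2)  (w +1, c 11, <D> = -A^-15 + A^-7 + A^-3 + A)
D2 (bracket -A^-9 + A^-1 + A^3 + A^7; 11 crossings at w = +3): V = -q^(1/2) - q^(3/2) - q^(5/2) + q^(9/2)
V(D3) = -q^(-1/2) - q^(1/2)  [11 crossings, <D> = A^-5 + A^-1, w = -1]
V(D4) = -q^(1/2) - q^(3/2) - q^(5/2) + q^(9/2)  [9 crossings, <D> = -A^-9 + A^-1 + A^3 + A^7, w = +3]
D5 (bracket -A^-15 + A^-7 + A^-3 + A; 9 crossings at w = +1): V = -q^(1/2) - q^(3/2) - q^(5/2) + q^(9/2)
why: 2 classes among 5 diagrams; unequal V(q) rules out equality


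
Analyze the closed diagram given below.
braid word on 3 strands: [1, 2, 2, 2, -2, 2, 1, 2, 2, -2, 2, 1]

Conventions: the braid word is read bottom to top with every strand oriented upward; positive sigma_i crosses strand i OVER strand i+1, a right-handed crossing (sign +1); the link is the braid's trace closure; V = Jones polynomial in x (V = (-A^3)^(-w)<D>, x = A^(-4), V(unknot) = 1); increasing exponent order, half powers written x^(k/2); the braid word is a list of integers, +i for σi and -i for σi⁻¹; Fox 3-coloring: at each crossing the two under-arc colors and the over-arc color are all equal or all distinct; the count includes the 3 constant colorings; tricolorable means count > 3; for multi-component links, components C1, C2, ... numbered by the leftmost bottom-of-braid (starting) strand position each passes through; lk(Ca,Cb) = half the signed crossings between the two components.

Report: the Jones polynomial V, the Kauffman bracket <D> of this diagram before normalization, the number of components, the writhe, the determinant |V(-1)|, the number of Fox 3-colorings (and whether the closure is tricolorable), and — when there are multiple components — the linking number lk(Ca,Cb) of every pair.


V(x) = x^3 + x^5 - x^8
bracket: -A^-8 + A^4 + A^12, w = +8
1 component, writhe +8, over 12 crossings
det 3, colorings 9 of 3^12 — tricolorable
observation: the word shrinks to σ1 σ2 σ2 σ2 σ1 σ2 σ2 σ1 after cancelling


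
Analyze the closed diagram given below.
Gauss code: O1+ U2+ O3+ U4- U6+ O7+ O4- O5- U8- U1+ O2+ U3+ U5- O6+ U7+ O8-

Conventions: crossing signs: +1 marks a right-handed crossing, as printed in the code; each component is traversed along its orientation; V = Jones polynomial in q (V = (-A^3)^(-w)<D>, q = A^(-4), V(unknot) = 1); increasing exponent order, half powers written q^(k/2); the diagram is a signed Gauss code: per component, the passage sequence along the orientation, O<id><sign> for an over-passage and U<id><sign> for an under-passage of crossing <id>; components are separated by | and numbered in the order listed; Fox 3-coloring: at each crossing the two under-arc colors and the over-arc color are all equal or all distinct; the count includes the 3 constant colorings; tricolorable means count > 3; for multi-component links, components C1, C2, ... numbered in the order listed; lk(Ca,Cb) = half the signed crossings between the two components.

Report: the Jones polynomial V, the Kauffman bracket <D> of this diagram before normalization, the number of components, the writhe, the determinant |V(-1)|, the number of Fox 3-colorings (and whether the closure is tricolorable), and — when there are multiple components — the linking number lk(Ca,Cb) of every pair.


V(q) = q + q^3 - q^4
bracket: -A^-10 + A^-6 + A^2, w = +2
1 component, writhe +2, over 8 crossings
det 3, colorings 9 of 3^8 — tricolorable
observation: the span of V is 3, forcing >= 3 crossings in any diagram


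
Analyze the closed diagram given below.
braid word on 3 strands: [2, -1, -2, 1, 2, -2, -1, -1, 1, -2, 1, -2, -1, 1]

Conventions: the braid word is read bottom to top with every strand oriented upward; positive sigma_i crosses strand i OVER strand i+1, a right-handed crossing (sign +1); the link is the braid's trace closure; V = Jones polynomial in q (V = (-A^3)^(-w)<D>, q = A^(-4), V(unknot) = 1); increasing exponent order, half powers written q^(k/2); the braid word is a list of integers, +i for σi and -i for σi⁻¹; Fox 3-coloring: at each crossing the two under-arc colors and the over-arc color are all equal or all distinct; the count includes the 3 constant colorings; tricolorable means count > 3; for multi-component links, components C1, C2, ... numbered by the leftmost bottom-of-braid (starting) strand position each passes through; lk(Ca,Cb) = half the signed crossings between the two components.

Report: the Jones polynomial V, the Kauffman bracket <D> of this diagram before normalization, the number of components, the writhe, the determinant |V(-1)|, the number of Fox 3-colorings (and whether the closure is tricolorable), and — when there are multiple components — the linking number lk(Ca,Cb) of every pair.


V = q^-3 + q^-2 + q^-1 + 1
<D> = A^-6 + A^-2 + A^2 + A^6 (w = -2)
3 components over 14 crossings, w = -2
lk(C1,C2): -1
lk(C1,C3) = 0
linking number lk(C2,C3) = 0
9 Fox colorings among 3^14, |V(-1)| = 0: tricolorable
why: summing lk over 3 pairs gives -1


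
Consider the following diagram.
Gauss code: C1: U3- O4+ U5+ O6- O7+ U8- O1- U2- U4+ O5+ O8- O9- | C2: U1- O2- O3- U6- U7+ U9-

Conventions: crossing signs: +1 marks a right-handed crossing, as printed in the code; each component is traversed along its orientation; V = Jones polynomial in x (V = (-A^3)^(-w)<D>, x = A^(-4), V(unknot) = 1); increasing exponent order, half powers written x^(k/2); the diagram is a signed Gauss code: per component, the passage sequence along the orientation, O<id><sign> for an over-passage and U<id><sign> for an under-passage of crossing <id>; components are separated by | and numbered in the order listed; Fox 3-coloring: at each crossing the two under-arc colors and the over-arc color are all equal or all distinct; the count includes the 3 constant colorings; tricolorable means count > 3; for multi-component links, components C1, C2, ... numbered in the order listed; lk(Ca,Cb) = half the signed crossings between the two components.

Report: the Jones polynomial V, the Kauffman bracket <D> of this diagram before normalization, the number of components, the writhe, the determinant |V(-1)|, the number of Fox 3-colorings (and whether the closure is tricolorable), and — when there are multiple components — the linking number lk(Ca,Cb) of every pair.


V = -x^(-9/2) - x^(-5/2) + x^(-3/2) - x^(-1/2)
<D> = A^-7 - A^-3 + A + A^9 (w = -3)
2 components over 9 crossings, w = -3
lk(C1,C2): -2
3 Fox colorings among 3^9, |V(-1)| = 4: not tricolorable
why: span 4 respects span(V) <= c + mu - 1 = 10 for this 2-component diagram


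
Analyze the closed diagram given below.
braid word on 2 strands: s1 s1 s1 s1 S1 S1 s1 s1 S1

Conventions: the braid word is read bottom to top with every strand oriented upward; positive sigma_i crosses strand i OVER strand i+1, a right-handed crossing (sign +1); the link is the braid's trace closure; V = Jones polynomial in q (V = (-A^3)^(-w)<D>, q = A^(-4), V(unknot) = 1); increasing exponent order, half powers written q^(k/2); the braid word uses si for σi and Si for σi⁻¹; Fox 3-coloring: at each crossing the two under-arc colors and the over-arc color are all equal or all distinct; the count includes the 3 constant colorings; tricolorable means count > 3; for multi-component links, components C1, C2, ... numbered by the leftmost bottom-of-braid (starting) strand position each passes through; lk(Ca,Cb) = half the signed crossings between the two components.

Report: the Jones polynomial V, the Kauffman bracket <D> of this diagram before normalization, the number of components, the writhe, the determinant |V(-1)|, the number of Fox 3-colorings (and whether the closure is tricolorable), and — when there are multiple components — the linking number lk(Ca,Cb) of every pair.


V(q) = q + q^3 - q^4
bracket: A^-7 - A^-3 - A^5, w = +3
1 component, writhe +3, over 9 crossings
det 3, colorings 9 of 3^9 — tricolorable
observation: one generator, power 3: the (2,3) torus pattern


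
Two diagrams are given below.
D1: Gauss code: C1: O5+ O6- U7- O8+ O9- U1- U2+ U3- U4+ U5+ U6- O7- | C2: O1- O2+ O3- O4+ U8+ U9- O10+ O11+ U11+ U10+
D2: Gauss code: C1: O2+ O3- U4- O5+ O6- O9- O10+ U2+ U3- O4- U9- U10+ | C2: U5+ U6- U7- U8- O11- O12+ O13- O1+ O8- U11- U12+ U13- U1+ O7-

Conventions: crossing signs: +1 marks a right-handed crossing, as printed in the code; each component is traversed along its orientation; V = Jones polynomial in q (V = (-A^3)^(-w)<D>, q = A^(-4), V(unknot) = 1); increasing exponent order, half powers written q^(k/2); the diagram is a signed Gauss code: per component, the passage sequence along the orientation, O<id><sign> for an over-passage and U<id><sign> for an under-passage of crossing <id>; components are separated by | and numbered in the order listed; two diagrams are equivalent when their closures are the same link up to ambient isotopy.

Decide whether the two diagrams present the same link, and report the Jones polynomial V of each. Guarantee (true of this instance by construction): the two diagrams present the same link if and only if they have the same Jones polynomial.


same link: yes
V(D1) = -q^(-1/2) - q^(1/2)  [11 crossings, <D> = A + A^5, w = +1]
V(D2) = -q^(-1/2) - q^(1/2)  (w -3, c 13, <D> = A^-11 + A^-7)
note: Reidemeister moves carry D1 (11 crossings) to D2 (13)


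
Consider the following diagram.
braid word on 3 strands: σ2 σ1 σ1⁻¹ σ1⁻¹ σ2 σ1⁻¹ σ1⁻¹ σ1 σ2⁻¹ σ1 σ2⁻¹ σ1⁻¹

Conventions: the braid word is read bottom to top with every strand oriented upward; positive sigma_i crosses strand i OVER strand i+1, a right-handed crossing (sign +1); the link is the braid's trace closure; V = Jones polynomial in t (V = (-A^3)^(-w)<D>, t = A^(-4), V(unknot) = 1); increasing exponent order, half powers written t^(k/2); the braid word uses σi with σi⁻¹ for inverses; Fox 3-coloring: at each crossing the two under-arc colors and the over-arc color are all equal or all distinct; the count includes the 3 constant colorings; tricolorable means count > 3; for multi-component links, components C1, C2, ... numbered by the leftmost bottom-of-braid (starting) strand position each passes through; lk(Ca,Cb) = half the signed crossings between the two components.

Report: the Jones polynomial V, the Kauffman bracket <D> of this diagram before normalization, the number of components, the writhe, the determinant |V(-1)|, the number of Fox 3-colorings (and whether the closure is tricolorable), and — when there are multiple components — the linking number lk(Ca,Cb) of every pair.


V(t) = -t^-5 + t^-4 - t^-3 + 2t^-2 - t^-1 + 2 - t
bracket: -A^-10 + 2A^-6 - A^-2 + 2A^2 - A^6 + A^10 - A^14, w = -2
1 component, writhe -2, over 12 crossings
det 9, colorings 9 of 3^12 — tricolorable
observation: |V(-1)| = 9: so tricolorable, since 3 divides 9


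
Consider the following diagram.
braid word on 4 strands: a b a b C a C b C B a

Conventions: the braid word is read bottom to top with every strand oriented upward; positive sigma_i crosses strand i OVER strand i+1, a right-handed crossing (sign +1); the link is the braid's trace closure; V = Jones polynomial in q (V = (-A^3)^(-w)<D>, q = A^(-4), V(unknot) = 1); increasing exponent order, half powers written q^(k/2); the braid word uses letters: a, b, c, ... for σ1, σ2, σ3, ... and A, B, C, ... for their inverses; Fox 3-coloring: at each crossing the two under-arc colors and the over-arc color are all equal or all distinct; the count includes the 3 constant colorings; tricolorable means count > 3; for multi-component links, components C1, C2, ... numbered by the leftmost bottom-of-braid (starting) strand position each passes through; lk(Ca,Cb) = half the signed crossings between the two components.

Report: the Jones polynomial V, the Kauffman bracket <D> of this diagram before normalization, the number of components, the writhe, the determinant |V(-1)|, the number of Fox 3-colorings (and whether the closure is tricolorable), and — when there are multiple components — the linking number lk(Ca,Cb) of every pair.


V(q) = -q^-2 + 2q^-1 - 3 + 5q - 4q^2 + 5q^3 - 4q^4 + 2q^5 - q^6
bracket: A^-15 - 2A^-11 + 4A^-7 - 5A^-3 + 4A - 5A^5 + 3A^9 - 2A^13 + A^17, w = +3
1 component, writhe +3, over 11 crossings
det 27, colorings 9 of 3^11 — tricolorable
observation: V spans 8 powers of q: at least 8 crossings in any diagram


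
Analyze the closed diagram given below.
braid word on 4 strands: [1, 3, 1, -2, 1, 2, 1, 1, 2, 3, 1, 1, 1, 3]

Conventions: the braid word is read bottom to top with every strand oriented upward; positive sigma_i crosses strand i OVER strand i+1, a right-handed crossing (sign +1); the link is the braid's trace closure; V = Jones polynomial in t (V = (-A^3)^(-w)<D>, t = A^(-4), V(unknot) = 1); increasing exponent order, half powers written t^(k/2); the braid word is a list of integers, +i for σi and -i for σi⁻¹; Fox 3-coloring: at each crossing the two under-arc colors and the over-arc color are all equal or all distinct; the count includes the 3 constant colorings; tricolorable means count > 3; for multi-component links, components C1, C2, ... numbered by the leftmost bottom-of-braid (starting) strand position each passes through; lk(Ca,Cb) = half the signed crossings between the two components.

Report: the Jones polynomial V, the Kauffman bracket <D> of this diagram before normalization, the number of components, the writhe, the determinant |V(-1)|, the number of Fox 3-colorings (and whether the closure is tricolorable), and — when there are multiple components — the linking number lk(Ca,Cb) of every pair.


V = -t^(9/2) - 2t^(13/2) + 2t^(15/2) - 2t^(17/2) + 3t^(19/2) - 3t^(21/2) + 3t^(23/2) - 3t^(25/2) + 2t^(27/2) - 2t^(29/2) + t^(31/2)
<D> = A^-26 - 2A^-22 + 2A^-18 - 3A^-14 + 3A^-10 - 3A^-6 + 3A^-2 - 2A^2 + 2A^6 - 2A^10 - A^18 (w = +12)
2 components over 14 crossings, w = +12
lk(C1,C2): +4
9 Fox colorings among 3^14, |V(-1)| = 24: tricolorable
why: w = +12 shifts under R1 moves; the (-A^3)^(-12) factor cancels that in V


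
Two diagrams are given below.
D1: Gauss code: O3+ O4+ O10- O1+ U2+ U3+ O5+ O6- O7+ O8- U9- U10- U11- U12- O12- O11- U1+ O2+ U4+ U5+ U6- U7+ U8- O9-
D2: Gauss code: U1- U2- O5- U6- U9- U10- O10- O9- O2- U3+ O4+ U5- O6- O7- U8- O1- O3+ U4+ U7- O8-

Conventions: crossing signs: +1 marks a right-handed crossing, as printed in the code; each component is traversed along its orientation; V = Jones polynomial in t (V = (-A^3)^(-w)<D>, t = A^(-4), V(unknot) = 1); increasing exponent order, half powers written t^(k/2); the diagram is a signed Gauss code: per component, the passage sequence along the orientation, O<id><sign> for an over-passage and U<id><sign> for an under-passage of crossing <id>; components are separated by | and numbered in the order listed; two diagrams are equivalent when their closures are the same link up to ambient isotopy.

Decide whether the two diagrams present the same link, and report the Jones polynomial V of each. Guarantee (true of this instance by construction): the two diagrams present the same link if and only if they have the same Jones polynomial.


same link: no
V(D1) = 1  [12 crossings, <D> = 1, w = 0]
V(D2) = t^-7 - 2t^-6 + 2t^-5 - 3t^-4 + 3t^-3 - 2t^-2 + 2t^-1  (w -6, c 10, <D> = 2A^-14 - 2A^-10 + 3A^-6 - 3A^-2 + 2A^2 - 2A^6 + A^10)
note: comparing 2 Jones polynomials yields 2 groups


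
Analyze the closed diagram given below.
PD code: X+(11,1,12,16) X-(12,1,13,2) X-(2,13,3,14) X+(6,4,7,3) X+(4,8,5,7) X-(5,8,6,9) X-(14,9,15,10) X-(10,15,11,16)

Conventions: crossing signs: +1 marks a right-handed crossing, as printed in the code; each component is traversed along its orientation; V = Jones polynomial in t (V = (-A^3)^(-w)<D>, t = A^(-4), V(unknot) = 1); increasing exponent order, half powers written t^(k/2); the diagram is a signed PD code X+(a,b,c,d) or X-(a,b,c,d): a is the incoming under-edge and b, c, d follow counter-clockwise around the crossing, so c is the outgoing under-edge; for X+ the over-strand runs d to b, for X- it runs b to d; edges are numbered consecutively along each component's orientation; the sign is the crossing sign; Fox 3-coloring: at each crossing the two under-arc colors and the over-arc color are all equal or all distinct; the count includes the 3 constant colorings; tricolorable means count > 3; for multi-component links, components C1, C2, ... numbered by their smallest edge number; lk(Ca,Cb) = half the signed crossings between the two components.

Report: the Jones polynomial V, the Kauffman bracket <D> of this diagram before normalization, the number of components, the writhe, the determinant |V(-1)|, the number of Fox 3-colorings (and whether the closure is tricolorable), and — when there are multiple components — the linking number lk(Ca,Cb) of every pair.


Jones polynomial: V(t) = -t^-4 + t^-3 + t^-1
<D> = A^-2 + A^6 - A^10; writhe -2
components 1, writhe -2 (8 crossings)
3-colorings: 9 of 3^8, det 3 — tricolorable
note: the span of V is 3, forcing >= 3 crossings in any diagram


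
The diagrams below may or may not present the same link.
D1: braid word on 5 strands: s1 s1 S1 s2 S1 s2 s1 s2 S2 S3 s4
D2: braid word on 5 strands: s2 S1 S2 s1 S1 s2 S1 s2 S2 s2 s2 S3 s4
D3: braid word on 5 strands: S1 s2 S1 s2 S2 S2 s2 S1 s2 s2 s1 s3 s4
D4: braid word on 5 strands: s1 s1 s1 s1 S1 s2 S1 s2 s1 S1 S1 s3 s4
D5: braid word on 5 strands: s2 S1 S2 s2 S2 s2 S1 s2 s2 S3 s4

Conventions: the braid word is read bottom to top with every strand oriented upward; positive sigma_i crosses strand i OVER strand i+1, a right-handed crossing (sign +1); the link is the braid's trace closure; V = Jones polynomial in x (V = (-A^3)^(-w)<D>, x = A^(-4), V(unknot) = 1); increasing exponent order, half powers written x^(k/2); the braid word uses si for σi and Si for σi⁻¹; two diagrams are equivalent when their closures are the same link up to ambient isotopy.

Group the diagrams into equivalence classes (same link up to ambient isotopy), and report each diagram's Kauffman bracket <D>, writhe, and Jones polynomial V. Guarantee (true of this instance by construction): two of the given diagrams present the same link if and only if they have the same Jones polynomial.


grouping into links: {D1, D4} | {D2, D3, D5}
V(D1) = -x^(1/2) + x^(3/2) - x^(5/2) - x^(9/2)  (w +3, c 11, <D> = A^-9 + A^-1 - A^3 + A^7)
D2 (bracket -A^-11 + A^-7 - A^-3 + 2A + A^9; 13 crossings at w = +1): V = -x^(-3/2) - 2x^(1/2) + x^(3/2) - x^(5/2) + x^(7/2)
D3 (bracket -A^-5 + A^-1 - A^3 + 2A^7 + A^15; 13 crossings at w = +3): V = -x^(-3/2) - 2x^(1/2) + x^(3/2) - x^(5/2) + x^(7/2)
D4 (bracket A^-3 + A^5 - A^9 + A^13; 13 crossings at w = +5): V = -x^(1/2) + x^(3/2) - x^(5/2) - x^(9/2)
V(D5) = -x^(-3/2) - 2x^(1/2) + x^(3/2) - x^(5/2) + x^(7/2)  [11 crossings, <D> = -A^-11 + A^-7 - A^-3 + 2A + A^9, w = +1]
key observation: 2 values of V(x) split the 5 diagrams


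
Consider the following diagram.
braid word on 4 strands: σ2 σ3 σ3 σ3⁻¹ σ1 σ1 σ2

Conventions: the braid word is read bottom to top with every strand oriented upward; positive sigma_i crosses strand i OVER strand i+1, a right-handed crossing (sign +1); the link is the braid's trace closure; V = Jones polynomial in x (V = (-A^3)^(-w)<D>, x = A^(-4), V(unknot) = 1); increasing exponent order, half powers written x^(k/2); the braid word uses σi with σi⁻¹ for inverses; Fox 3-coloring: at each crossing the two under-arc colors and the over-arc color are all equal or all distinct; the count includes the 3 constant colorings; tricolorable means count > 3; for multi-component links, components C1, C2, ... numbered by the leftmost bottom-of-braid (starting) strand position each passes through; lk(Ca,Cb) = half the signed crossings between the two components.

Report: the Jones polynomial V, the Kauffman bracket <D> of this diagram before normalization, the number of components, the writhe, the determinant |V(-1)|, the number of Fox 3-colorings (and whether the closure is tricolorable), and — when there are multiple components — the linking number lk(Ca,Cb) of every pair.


V = x + 2x^3 + x^5
<D> = -A^-5 - 2A^3 - A^11 (w = +5)
3 components over 7 crossings, w = +5
lk(C1,C2): 0
lk(C1,C3) = +1
linking number lk(C2,C3) = +1
3 Fox colorings among 3^7, |V(-1)| = 4: not tricolorable
why: the 3 component pairs carry total linking +2


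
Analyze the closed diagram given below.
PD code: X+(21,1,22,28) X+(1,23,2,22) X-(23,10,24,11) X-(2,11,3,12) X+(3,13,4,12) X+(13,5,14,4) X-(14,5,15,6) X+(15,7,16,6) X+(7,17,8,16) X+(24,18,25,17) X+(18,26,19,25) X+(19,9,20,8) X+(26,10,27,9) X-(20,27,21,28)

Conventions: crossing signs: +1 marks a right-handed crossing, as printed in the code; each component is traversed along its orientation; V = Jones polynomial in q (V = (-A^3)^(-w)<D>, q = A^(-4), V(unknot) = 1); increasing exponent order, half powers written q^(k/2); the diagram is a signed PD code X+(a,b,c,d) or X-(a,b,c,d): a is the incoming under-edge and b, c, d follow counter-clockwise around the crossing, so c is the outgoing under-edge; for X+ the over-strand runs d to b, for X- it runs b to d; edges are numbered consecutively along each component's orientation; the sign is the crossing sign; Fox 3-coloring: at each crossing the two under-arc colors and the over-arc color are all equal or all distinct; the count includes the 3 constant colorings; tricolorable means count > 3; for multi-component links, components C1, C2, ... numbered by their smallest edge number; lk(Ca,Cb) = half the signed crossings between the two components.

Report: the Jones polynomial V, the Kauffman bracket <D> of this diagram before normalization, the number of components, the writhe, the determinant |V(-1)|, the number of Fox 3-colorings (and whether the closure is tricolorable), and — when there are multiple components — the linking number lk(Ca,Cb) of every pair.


V = q^2 + 2q^4 - 2q^5 + q^6 - 2q^7 + q^8
<D> = A^-14 - 2A^-10 + A^-6 - 2A^-2 + 2A^2 + A^10 (w = +6)
1 component over 14 crossings, w = +6
27 Fox colorings among 3^14, |V(-1)| = 9: tricolorable
why: |V(-1)| = 9: so tricolorable, since 3 divides 9


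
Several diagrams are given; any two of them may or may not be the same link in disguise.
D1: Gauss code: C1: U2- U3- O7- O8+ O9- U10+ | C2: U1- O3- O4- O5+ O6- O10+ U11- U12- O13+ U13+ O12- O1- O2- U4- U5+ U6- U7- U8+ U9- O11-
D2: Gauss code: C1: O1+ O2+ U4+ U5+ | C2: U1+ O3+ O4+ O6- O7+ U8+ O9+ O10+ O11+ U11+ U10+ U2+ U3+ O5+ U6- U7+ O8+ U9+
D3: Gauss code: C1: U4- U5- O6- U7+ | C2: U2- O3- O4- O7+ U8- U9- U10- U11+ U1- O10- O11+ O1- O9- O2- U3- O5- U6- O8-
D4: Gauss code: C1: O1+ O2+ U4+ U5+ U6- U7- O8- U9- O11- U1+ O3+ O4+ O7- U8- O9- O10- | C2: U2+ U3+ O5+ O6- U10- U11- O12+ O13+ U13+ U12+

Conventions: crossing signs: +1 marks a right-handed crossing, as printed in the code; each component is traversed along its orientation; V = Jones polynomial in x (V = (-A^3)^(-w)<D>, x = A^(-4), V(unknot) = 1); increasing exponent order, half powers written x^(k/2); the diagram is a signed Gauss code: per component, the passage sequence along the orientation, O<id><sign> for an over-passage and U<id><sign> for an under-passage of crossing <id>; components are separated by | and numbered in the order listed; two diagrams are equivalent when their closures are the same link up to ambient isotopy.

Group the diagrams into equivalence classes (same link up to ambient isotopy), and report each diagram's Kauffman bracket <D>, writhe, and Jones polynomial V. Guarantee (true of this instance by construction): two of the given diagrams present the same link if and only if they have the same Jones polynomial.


grouping into links: {D1, D3} | {D2} | {D4}
V(D1) = x^(-13/2) - x^(-11/2) + x^(-9/2) - 2x^(-7/2) - x^(-3/2)  (w -5, c 13, <D> = A^-9 + 2A^-1 - A^3 + A^7 - A^11)
D2 (bracket -A^-3 + A + A^9 + A^17; 11 crossings at w = +9): V = -x^(5/2) - x^(9/2) - x^(13/2) + x^(15/2)
V(D3) = x^(-13/2) - x^(-11/2) + x^(-9/2) - 2x^(-7/2) - x^(-3/2)  (w -7, c 11, <D> = A^-15 + 2A^-7 - A^-3 + A - A^5)
D4 (bracket A + A^5; 13 crossings at w = +1): V = -x^(-1/2) - x^(1/2)
key observation: 3 classes among 4 diagrams; unequal V(x) rules out equality


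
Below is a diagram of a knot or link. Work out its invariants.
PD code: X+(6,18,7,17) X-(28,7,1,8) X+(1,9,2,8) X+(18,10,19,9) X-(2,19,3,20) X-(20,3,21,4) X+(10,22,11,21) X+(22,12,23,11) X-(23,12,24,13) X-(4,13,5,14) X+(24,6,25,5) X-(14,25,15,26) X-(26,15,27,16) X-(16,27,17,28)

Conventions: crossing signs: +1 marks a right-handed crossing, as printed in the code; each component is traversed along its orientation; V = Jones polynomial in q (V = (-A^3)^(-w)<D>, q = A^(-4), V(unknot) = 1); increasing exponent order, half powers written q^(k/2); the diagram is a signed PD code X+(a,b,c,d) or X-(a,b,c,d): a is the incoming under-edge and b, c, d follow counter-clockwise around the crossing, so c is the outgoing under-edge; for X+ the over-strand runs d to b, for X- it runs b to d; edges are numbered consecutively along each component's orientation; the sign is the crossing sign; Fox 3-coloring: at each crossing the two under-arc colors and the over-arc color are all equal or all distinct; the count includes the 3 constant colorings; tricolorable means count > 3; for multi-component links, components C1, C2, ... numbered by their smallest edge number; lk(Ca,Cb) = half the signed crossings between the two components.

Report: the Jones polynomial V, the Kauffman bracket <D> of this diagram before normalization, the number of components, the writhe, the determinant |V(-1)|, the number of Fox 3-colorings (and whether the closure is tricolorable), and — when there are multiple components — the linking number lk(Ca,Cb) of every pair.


V(q) = q^-7 - 3q^-6 + 6q^-5 - 10q^-4 + 12q^-3 - 12q^-2 + 12q^-1 - 9 + 6q - 3q^2 + q^3
bracket: A^-18 - 3A^-14 + 6A^-10 - 9A^-6 + 12A^-2 - 12A^2 + 12A^6 - 10A^10 + 6A^14 - 3A^18 + A^22, w = -2
1 component, writhe -2, over 14 crossings
det 75, colorings 9 of 3^14 — tricolorable
observation: det 75 = |V(-1)|; divisible by 3, so tricolorable


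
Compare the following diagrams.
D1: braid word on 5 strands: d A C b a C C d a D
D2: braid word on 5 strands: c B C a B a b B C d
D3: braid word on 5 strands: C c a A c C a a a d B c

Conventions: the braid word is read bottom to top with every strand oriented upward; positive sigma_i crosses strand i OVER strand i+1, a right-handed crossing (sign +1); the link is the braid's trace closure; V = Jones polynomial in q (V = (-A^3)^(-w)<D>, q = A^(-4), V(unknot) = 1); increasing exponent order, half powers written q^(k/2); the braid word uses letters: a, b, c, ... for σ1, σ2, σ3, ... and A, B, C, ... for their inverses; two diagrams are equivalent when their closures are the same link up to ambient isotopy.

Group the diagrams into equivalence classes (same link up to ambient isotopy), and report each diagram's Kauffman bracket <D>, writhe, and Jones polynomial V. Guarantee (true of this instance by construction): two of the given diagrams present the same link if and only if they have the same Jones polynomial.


equivalence classes: {D1} | {D2} | {D3}
D1 (bracket A^4 + A^12 - A^16; 10 crossings at w = 0): V = -q^-4 + q^-3 + q^-1
V(D2) = q^-2 - q^-1 + 1 - q + q^2  (w 0, c 10, <D> = A^-8 - A^-4 + 1 - A^4 + A^8)
V(D3) = q + q^3 - q^4  [12 crossings, <D> = -A^-4 + 1 + A^8, w = +4]
key observation: 3 classes among 3 diagrams; unequal V(q) rules out equality
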